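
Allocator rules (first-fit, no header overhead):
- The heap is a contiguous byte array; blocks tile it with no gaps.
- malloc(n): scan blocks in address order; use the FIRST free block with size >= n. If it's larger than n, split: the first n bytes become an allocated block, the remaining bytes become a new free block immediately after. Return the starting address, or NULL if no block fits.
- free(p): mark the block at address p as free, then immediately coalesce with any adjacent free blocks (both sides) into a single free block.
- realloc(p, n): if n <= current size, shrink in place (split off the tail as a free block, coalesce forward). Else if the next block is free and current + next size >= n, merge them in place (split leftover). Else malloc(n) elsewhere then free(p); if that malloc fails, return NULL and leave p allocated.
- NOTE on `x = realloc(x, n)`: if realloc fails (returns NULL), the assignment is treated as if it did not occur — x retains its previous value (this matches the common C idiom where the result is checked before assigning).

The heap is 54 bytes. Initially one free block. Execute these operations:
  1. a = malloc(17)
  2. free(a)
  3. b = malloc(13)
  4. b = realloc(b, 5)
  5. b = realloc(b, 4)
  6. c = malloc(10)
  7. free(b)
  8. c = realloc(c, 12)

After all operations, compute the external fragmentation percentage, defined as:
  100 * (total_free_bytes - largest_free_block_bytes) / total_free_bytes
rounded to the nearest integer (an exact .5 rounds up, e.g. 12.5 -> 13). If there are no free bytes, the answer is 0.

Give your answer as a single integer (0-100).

Answer: 10

Derivation:
Op 1: a = malloc(17) -> a = 0; heap: [0-16 ALLOC][17-53 FREE]
Op 2: free(a) -> (freed a); heap: [0-53 FREE]
Op 3: b = malloc(13) -> b = 0; heap: [0-12 ALLOC][13-53 FREE]
Op 4: b = realloc(b, 5) -> b = 0; heap: [0-4 ALLOC][5-53 FREE]
Op 5: b = realloc(b, 4) -> b = 0; heap: [0-3 ALLOC][4-53 FREE]
Op 6: c = malloc(10) -> c = 4; heap: [0-3 ALLOC][4-13 ALLOC][14-53 FREE]
Op 7: free(b) -> (freed b); heap: [0-3 FREE][4-13 ALLOC][14-53 FREE]
Op 8: c = realloc(c, 12) -> c = 4; heap: [0-3 FREE][4-15 ALLOC][16-53 FREE]
Free blocks: [4 38] total_free=42 largest=38 -> 100*(42-38)/42 = 400/42 ≈ 9.524 -> rounds to 10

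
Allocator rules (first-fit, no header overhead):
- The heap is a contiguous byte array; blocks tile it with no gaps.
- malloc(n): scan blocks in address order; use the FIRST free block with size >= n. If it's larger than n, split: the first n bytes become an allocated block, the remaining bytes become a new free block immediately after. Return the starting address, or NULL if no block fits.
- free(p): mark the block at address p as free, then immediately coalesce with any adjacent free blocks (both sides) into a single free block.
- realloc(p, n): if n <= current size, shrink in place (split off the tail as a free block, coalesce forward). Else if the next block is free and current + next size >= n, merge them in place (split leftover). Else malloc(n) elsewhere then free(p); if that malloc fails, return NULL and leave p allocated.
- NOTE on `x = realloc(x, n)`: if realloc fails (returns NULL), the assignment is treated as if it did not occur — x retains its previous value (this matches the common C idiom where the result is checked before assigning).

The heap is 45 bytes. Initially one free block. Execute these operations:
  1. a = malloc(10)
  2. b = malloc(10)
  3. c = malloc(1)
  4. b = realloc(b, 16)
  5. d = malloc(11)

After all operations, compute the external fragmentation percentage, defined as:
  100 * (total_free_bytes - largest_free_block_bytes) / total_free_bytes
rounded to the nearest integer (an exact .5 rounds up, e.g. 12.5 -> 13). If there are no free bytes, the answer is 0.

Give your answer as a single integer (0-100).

Answer: 44

Derivation:
Op 1: a = malloc(10) -> a = 0; heap: [0-9 ALLOC][10-44 FREE]
Op 2: b = malloc(10) -> b = 10; heap: [0-9 ALLOC][10-19 ALLOC][20-44 FREE]
Op 3: c = malloc(1) -> c = 20; heap: [0-9 ALLOC][10-19 ALLOC][20-20 ALLOC][21-44 FREE]
Op 4: b = realloc(b, 16) -> b = 21; heap: [0-9 ALLOC][10-19 FREE][20-20 ALLOC][21-36 ALLOC][37-44 FREE]
Op 5: d = malloc(11) -> d = NULL; heap: [0-9 ALLOC][10-19 FREE][20-20 ALLOC][21-36 ALLOC][37-44 FREE]
Free blocks: [10 8] total_free=18 largest=10 -> 100*(18-10)/18 = 800/18 ≈ 44.444 -> rounds to 44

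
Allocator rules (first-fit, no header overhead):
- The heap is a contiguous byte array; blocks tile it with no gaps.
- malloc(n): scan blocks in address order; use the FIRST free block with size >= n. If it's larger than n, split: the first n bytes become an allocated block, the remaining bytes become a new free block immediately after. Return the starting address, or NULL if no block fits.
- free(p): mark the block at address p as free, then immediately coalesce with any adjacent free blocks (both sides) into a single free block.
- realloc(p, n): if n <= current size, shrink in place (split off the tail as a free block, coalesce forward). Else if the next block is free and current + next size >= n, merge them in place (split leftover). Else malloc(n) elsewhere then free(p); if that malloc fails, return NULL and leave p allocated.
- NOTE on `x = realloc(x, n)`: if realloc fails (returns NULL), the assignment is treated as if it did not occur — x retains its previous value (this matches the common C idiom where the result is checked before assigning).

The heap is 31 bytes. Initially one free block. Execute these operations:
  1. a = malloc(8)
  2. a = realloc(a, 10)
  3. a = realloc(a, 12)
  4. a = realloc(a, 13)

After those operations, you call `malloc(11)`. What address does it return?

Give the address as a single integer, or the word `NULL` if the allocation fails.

Answer: 13

Derivation:
Op 1: a = malloc(8) -> a = 0; heap: [0-7 ALLOC][8-30 FREE]
Op 2: a = realloc(a, 10) -> a = 0; heap: [0-9 ALLOC][10-30 FREE]
Op 3: a = realloc(a, 12) -> a = 0; heap: [0-11 ALLOC][12-30 FREE]
Op 4: a = realloc(a, 13) -> a = 0; heap: [0-12 ALLOC][13-30 FREE]
malloc(11): first-fit scan over [0-12 ALLOC][13-30 FREE] -> 13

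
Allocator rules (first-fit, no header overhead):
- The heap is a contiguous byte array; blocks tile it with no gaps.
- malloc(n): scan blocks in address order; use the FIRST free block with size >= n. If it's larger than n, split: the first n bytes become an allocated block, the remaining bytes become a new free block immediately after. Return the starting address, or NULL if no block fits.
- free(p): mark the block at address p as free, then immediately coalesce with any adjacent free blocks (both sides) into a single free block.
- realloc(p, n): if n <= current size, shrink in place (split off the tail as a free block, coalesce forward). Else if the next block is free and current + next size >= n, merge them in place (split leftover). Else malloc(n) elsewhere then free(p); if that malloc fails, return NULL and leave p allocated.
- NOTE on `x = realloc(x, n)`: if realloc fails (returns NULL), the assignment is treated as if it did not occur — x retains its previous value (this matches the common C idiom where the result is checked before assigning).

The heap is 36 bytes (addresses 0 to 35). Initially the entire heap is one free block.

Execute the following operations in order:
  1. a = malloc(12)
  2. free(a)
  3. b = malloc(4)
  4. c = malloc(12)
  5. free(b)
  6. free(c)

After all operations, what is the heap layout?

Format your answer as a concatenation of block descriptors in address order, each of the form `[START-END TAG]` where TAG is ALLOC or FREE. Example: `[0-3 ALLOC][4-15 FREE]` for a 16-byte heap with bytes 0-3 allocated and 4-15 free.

Op 1: a = malloc(12) -> a = 0; heap: [0-11 ALLOC][12-35 FREE]
Op 2: free(a) -> (freed a); heap: [0-35 FREE]
Op 3: b = malloc(4) -> b = 0; heap: [0-3 ALLOC][4-35 FREE]
Op 4: c = malloc(12) -> c = 4; heap: [0-3 ALLOC][4-15 ALLOC][16-35 FREE]
Op 5: free(b) -> (freed b); heap: [0-3 FREE][4-15 ALLOC][16-35 FREE]
Op 6: free(c) -> (freed c); heap: [0-35 FREE]

Answer: [0-35 FREE]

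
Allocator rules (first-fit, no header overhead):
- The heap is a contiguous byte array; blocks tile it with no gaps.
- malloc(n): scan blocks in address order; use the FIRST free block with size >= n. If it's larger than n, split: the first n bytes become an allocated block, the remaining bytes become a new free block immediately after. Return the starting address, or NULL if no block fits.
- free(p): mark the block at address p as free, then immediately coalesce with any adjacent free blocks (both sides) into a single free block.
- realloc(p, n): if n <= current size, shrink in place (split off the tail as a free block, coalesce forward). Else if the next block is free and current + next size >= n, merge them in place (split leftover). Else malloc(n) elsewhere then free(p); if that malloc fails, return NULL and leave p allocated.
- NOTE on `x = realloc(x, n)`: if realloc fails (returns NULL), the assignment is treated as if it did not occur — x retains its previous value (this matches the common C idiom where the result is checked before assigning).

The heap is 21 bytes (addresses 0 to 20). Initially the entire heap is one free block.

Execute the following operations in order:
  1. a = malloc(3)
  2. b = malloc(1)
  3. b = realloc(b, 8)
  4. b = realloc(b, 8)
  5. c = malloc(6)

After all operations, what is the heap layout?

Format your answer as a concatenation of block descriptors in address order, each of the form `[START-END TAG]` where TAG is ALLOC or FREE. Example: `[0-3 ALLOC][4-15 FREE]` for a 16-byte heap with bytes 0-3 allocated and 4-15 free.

Answer: [0-2 ALLOC][3-10 ALLOC][11-16 ALLOC][17-20 FREE]

Derivation:
Op 1: a = malloc(3) -> a = 0; heap: [0-2 ALLOC][3-20 FREE]
Op 2: b = malloc(1) -> b = 3; heap: [0-2 ALLOC][3-3 ALLOC][4-20 FREE]
Op 3: b = realloc(b, 8) -> b = 3; heap: [0-2 ALLOC][3-10 ALLOC][11-20 FREE]
Op 4: b = realloc(b, 8) -> b = 3; heap: [0-2 ALLOC][3-10 ALLOC][11-20 FREE]
Op 5: c = malloc(6) -> c = 11; heap: [0-2 ALLOC][3-10 ALLOC][11-16 ALLOC][17-20 FREE]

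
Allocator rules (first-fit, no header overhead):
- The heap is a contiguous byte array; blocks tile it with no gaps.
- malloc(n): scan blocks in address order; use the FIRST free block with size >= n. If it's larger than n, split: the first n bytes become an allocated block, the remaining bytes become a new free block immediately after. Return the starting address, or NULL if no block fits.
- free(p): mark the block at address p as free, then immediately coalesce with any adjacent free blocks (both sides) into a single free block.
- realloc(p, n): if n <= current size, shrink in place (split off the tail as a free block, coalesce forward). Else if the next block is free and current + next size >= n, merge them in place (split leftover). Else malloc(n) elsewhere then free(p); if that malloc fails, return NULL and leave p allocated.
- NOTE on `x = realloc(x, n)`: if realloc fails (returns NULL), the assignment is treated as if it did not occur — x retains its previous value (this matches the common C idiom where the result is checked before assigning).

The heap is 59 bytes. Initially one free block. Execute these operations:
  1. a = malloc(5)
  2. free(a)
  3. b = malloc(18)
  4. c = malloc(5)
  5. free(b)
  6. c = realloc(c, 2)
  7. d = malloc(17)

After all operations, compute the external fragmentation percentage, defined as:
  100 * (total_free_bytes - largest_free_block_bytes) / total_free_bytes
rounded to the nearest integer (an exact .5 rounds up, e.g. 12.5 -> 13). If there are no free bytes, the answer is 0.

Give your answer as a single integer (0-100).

Op 1: a = malloc(5) -> a = 0; heap: [0-4 ALLOC][5-58 FREE]
Op 2: free(a) -> (freed a); heap: [0-58 FREE]
Op 3: b = malloc(18) -> b = 0; heap: [0-17 ALLOC][18-58 FREE]
Op 4: c = malloc(5) -> c = 18; heap: [0-17 ALLOC][18-22 ALLOC][23-58 FREE]
Op 5: free(b) -> (freed b); heap: [0-17 FREE][18-22 ALLOC][23-58 FREE]
Op 6: c = realloc(c, 2) -> c = 18; heap: [0-17 FREE][18-19 ALLOC][20-58 FREE]
Op 7: d = malloc(17) -> d = 0; heap: [0-16 ALLOC][17-17 FREE][18-19 ALLOC][20-58 FREE]
Free blocks: [1 39] total_free=40 largest=39 -> 100*(40-39)/40 = 100/40 = 2.5 -> rounds to 3

Answer: 3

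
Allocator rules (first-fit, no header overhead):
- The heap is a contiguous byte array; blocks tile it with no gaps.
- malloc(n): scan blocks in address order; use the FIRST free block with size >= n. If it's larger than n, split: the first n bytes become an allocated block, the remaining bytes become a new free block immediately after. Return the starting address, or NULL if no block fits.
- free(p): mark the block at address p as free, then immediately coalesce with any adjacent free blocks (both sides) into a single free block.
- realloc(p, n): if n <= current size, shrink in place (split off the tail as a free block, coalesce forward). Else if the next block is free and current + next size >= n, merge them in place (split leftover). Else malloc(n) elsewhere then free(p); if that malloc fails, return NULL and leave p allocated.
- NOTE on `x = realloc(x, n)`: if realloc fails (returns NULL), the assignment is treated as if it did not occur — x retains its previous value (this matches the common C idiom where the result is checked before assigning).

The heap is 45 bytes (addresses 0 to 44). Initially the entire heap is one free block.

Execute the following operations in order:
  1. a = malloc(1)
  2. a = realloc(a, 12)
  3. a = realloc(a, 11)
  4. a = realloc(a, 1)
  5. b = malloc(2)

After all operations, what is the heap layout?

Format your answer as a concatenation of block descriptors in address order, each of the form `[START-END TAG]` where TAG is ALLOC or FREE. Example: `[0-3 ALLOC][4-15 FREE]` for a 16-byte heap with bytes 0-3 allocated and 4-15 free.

Op 1: a = malloc(1) -> a = 0; heap: [0-0 ALLOC][1-44 FREE]
Op 2: a = realloc(a, 12) -> a = 0; heap: [0-11 ALLOC][12-44 FREE]
Op 3: a = realloc(a, 11) -> a = 0; heap: [0-10 ALLOC][11-44 FREE]
Op 4: a = realloc(a, 1) -> a = 0; heap: [0-0 ALLOC][1-44 FREE]
Op 5: b = malloc(2) -> b = 1; heap: [0-0 ALLOC][1-2 ALLOC][3-44 FREE]

Answer: [0-0 ALLOC][1-2 ALLOC][3-44 FREE]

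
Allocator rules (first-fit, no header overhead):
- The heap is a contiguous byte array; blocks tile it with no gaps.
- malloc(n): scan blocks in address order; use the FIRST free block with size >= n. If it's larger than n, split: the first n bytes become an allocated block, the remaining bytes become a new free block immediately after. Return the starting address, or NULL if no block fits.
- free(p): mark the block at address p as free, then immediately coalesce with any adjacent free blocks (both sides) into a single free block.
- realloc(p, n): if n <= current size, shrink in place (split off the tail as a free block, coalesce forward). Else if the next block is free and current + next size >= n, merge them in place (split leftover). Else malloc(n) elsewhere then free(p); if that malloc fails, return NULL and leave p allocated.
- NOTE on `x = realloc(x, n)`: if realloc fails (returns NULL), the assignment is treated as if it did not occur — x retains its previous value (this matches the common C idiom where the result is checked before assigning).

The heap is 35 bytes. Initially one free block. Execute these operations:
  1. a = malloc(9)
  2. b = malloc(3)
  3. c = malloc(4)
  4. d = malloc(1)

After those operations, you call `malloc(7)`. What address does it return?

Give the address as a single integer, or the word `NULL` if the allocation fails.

Op 1: a = malloc(9) -> a = 0; heap: [0-8 ALLOC][9-34 FREE]
Op 2: b = malloc(3) -> b = 9; heap: [0-8 ALLOC][9-11 ALLOC][12-34 FREE]
Op 3: c = malloc(4) -> c = 12; heap: [0-8 ALLOC][9-11 ALLOC][12-15 ALLOC][16-34 FREE]
Op 4: d = malloc(1) -> d = 16; heap: [0-8 ALLOC][9-11 ALLOC][12-15 ALLOC][16-16 ALLOC][17-34 FREE]
malloc(7): first-fit scan over [0-8 ALLOC][9-11 ALLOC][12-15 ALLOC][16-16 ALLOC][17-34 FREE] -> 17

Answer: 17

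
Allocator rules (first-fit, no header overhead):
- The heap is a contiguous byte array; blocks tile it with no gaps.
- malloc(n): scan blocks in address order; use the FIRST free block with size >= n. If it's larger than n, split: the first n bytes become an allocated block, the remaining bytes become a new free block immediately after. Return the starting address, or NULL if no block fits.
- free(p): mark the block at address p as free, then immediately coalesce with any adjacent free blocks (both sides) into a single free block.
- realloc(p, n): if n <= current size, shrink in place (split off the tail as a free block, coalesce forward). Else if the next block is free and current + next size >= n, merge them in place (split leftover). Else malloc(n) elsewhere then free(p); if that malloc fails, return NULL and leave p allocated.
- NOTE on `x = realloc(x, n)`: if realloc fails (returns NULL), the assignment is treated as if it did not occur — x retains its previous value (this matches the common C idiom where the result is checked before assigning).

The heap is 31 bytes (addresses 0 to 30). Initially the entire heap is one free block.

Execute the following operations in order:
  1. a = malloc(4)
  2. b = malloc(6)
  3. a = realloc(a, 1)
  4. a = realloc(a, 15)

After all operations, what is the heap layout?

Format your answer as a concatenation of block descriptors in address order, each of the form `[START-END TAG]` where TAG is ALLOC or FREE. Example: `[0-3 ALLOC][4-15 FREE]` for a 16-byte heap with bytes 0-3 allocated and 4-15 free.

Answer: [0-3 FREE][4-9 ALLOC][10-24 ALLOC][25-30 FREE]

Derivation:
Op 1: a = malloc(4) -> a = 0; heap: [0-3 ALLOC][4-30 FREE]
Op 2: b = malloc(6) -> b = 4; heap: [0-3 ALLOC][4-9 ALLOC][10-30 FREE]
Op 3: a = realloc(a, 1) -> a = 0; heap: [0-0 ALLOC][1-3 FREE][4-9 ALLOC][10-30 FREE]
Op 4: a = realloc(a, 15) -> a = 10; heap: [0-3 FREE][4-9 ALLOC][10-24 ALLOC][25-30 FREE]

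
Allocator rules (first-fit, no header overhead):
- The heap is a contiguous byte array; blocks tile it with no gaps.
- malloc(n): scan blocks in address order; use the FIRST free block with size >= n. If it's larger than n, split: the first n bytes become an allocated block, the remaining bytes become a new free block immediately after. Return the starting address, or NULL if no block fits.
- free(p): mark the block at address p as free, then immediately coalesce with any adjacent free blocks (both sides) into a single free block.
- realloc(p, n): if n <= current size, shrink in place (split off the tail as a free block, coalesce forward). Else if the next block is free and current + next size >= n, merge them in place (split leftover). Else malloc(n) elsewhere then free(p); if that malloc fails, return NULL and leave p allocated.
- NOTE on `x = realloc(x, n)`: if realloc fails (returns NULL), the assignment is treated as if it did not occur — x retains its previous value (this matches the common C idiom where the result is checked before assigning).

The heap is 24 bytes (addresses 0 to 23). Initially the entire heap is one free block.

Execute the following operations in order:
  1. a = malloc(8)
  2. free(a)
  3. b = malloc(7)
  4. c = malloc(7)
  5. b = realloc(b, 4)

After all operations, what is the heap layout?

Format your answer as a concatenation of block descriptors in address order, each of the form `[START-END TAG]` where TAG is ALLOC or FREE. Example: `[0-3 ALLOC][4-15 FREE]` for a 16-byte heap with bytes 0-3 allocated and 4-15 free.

Op 1: a = malloc(8) -> a = 0; heap: [0-7 ALLOC][8-23 FREE]
Op 2: free(a) -> (freed a); heap: [0-23 FREE]
Op 3: b = malloc(7) -> b = 0; heap: [0-6 ALLOC][7-23 FREE]
Op 4: c = malloc(7) -> c = 7; heap: [0-6 ALLOC][7-13 ALLOC][14-23 FREE]
Op 5: b = realloc(b, 4) -> b = 0; heap: [0-3 ALLOC][4-6 FREE][7-13 ALLOC][14-23 FREE]

Answer: [0-3 ALLOC][4-6 FREE][7-13 ALLOC][14-23 FREE]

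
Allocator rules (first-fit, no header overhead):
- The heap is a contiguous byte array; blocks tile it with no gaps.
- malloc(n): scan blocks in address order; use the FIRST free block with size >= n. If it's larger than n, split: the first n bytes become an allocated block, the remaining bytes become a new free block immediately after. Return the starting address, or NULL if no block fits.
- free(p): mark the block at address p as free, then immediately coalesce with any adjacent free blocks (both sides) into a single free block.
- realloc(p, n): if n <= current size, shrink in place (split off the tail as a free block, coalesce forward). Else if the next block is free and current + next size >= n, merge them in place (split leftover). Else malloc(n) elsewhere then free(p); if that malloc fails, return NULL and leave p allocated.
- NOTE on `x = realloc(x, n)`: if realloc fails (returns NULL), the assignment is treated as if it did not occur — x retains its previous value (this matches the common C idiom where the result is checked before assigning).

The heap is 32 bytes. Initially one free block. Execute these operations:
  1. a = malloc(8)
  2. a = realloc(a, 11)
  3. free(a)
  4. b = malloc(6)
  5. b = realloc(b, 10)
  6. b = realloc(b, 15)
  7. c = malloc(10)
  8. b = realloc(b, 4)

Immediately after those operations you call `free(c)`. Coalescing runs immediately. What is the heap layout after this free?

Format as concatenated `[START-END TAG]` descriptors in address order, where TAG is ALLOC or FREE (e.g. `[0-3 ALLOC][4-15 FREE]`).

Answer: [0-3 ALLOC][4-31 FREE]

Derivation:
Op 1: a = malloc(8) -> a = 0; heap: [0-7 ALLOC][8-31 FREE]
Op 2: a = realloc(a, 11) -> a = 0; heap: [0-10 ALLOC][11-31 FREE]
Op 3: free(a) -> (freed a); heap: [0-31 FREE]
Op 4: b = malloc(6) -> b = 0; heap: [0-5 ALLOC][6-31 FREE]
Op 5: b = realloc(b, 10) -> b = 0; heap: [0-9 ALLOC][10-31 FREE]
Op 6: b = realloc(b, 15) -> b = 0; heap: [0-14 ALLOC][15-31 FREE]
Op 7: c = malloc(10) -> c = 15; heap: [0-14 ALLOC][15-24 ALLOC][25-31 FREE]
Op 8: b = realloc(b, 4) -> b = 0; heap: [0-3 ALLOC][4-14 FREE][15-24 ALLOC][25-31 FREE]
free(c): c = 15 -> block [15-24 ALLOC]; mark free, coalesce with adjacent free neighbors -> [0-3 ALLOC][4-31 FREE]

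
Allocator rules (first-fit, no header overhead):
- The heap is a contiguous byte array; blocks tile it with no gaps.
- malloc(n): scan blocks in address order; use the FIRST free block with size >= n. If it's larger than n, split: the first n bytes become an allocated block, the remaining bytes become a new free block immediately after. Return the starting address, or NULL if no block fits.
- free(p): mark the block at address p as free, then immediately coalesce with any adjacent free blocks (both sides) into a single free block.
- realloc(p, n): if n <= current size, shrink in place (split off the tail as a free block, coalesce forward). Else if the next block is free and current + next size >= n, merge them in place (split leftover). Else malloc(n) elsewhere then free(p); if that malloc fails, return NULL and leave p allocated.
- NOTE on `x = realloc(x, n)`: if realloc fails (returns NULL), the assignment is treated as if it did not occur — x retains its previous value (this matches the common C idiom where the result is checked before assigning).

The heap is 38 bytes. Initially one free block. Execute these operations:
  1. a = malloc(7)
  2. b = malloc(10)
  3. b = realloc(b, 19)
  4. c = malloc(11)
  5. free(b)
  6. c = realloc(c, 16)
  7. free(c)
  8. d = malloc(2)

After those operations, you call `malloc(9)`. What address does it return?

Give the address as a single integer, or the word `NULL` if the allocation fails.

Op 1: a = malloc(7) -> a = 0; heap: [0-6 ALLOC][7-37 FREE]
Op 2: b = malloc(10) -> b = 7; heap: [0-6 ALLOC][7-16 ALLOC][17-37 FREE]
Op 3: b = realloc(b, 19) -> b = 7; heap: [0-6 ALLOC][7-25 ALLOC][26-37 FREE]
Op 4: c = malloc(11) -> c = 26; heap: [0-6 ALLOC][7-25 ALLOC][26-36 ALLOC][37-37 FREE]
Op 5: free(b) -> (freed b); heap: [0-6 ALLOC][7-25 FREE][26-36 ALLOC][37-37 FREE]
Op 6: c = realloc(c, 16) -> c = 7; heap: [0-6 ALLOC][7-22 ALLOC][23-37 FREE]
Op 7: free(c) -> (freed c); heap: [0-6 ALLOC][7-37 FREE]
Op 8: d = malloc(2) -> d = 7; heap: [0-6 ALLOC][7-8 ALLOC][9-37 FREE]
malloc(9): first-fit scan over [0-6 ALLOC][7-8 ALLOC][9-37 FREE] -> 9

Answer: 9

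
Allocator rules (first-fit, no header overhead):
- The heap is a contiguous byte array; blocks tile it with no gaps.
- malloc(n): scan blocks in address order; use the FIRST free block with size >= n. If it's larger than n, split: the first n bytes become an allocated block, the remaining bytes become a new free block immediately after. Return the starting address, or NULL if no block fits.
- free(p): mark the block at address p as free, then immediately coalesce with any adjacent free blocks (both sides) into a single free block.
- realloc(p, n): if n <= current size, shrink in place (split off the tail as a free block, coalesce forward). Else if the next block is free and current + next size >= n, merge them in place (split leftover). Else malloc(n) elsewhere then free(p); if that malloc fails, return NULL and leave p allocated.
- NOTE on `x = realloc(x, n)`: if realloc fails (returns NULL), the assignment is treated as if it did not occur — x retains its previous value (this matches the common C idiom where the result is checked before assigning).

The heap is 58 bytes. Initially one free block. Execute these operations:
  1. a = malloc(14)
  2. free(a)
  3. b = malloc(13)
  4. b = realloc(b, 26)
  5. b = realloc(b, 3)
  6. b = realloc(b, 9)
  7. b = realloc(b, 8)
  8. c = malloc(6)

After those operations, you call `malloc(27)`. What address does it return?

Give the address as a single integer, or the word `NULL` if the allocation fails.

Answer: 14

Derivation:
Op 1: a = malloc(14) -> a = 0; heap: [0-13 ALLOC][14-57 FREE]
Op 2: free(a) -> (freed a); heap: [0-57 FREE]
Op 3: b = malloc(13) -> b = 0; heap: [0-12 ALLOC][13-57 FREE]
Op 4: b = realloc(b, 26) -> b = 0; heap: [0-25 ALLOC][26-57 FREE]
Op 5: b = realloc(b, 3) -> b = 0; heap: [0-2 ALLOC][3-57 FREE]
Op 6: b = realloc(b, 9) -> b = 0; heap: [0-8 ALLOC][9-57 FREE]
Op 7: b = realloc(b, 8) -> b = 0; heap: [0-7 ALLOC][8-57 FREE]
Op 8: c = malloc(6) -> c = 8; heap: [0-7 ALLOC][8-13 ALLOC][14-57 FREE]
malloc(27): first-fit scan over [0-7 ALLOC][8-13 ALLOC][14-57 FREE] -> 14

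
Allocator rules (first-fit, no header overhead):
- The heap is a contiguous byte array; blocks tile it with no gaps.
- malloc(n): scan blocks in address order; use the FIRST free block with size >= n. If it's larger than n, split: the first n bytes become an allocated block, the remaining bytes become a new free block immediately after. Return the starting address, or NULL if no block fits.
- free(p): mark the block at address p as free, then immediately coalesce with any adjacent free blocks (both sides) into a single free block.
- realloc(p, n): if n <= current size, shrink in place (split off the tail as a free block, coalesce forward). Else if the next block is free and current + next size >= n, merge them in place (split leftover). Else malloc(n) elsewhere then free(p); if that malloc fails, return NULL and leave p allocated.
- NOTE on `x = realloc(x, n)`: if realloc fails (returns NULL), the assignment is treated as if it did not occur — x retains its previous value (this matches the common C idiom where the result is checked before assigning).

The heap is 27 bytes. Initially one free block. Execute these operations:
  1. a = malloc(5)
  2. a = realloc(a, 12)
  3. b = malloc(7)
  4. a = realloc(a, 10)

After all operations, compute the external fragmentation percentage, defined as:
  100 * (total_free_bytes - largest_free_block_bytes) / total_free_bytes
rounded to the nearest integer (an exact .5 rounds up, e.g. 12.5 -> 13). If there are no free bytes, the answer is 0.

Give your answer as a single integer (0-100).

Answer: 20

Derivation:
Op 1: a = malloc(5) -> a = 0; heap: [0-4 ALLOC][5-26 FREE]
Op 2: a = realloc(a, 12) -> a = 0; heap: [0-11 ALLOC][12-26 FREE]
Op 3: b = malloc(7) -> b = 12; heap: [0-11 ALLOC][12-18 ALLOC][19-26 FREE]
Op 4: a = realloc(a, 10) -> a = 0; heap: [0-9 ALLOC][10-11 FREE][12-18 ALLOC][19-26 FREE]
Free blocks: [2 8] total_free=10 largest=8 -> 100*(10-8)/10 = 200/10 = 20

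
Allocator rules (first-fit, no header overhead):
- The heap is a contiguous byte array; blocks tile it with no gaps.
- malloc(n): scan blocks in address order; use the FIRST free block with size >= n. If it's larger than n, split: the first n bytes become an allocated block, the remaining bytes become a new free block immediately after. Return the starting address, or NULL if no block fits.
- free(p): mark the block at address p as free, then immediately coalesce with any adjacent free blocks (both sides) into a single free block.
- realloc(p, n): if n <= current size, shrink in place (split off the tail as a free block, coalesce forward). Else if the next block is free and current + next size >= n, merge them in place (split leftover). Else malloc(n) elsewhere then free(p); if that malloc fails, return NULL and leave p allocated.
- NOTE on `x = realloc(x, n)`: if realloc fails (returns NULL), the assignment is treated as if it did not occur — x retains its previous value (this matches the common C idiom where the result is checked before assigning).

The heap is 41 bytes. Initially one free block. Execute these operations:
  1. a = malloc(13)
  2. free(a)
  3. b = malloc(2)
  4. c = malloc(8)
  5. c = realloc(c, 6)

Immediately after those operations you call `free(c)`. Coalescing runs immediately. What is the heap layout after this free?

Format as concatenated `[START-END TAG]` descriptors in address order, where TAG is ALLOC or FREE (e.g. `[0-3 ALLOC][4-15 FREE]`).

Op 1: a = malloc(13) -> a = 0; heap: [0-12 ALLOC][13-40 FREE]
Op 2: free(a) -> (freed a); heap: [0-40 FREE]
Op 3: b = malloc(2) -> b = 0; heap: [0-1 ALLOC][2-40 FREE]
Op 4: c = malloc(8) -> c = 2; heap: [0-1 ALLOC][2-9 ALLOC][10-40 FREE]
Op 5: c = realloc(c, 6) -> c = 2; heap: [0-1 ALLOC][2-7 ALLOC][8-40 FREE]
free(c): c = 2 -> block [2-7 ALLOC]; mark free, coalesce with adjacent free neighbors -> [0-1 ALLOC][2-40 FREE]

Answer: [0-1 ALLOC][2-40 FREE]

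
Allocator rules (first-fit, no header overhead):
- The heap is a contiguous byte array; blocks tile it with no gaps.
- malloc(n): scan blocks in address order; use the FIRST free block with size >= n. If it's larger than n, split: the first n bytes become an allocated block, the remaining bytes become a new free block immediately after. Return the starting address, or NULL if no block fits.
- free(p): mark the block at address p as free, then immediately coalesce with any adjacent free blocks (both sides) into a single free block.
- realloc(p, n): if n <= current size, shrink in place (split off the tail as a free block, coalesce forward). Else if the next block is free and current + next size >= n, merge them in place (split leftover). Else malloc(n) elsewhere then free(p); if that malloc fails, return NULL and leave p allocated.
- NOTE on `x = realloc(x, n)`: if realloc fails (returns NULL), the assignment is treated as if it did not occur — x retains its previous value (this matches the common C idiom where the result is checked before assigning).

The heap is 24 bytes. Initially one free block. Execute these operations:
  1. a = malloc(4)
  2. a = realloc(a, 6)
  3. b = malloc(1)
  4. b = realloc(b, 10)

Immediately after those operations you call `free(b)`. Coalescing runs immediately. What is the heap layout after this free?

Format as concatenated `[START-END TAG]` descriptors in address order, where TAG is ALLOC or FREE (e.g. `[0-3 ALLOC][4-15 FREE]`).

Op 1: a = malloc(4) -> a = 0; heap: [0-3 ALLOC][4-23 FREE]
Op 2: a = realloc(a, 6) -> a = 0; heap: [0-5 ALLOC][6-23 FREE]
Op 3: b = malloc(1) -> b = 6; heap: [0-5 ALLOC][6-6 ALLOC][7-23 FREE]
Op 4: b = realloc(b, 10) -> b = 6; heap: [0-5 ALLOC][6-15 ALLOC][16-23 FREE]
free(b): b = 6 -> block [6-15 ALLOC]; mark free, coalesce with adjacent free neighbors -> [0-5 ALLOC][6-23 FREE]

Answer: [0-5 ALLOC][6-23 FREE]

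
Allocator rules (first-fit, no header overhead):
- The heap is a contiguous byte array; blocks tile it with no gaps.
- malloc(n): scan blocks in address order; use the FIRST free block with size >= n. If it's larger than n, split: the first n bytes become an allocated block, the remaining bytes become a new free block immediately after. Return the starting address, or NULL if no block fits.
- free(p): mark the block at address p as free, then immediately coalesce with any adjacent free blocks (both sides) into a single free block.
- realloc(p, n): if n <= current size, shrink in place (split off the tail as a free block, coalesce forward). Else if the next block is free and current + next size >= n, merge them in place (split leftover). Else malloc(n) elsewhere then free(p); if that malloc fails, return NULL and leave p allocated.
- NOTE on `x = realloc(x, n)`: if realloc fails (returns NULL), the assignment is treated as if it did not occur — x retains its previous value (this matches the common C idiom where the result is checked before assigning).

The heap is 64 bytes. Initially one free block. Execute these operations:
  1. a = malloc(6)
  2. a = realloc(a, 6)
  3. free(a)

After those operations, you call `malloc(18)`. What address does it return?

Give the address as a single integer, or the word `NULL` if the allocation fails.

Op 1: a = malloc(6) -> a = 0; heap: [0-5 ALLOC][6-63 FREE]
Op 2: a = realloc(a, 6) -> a = 0; heap: [0-5 ALLOC][6-63 FREE]
Op 3: free(a) -> (freed a); heap: [0-63 FREE]
malloc(18): first-fit scan over [0-63 FREE] -> 0

Answer: 0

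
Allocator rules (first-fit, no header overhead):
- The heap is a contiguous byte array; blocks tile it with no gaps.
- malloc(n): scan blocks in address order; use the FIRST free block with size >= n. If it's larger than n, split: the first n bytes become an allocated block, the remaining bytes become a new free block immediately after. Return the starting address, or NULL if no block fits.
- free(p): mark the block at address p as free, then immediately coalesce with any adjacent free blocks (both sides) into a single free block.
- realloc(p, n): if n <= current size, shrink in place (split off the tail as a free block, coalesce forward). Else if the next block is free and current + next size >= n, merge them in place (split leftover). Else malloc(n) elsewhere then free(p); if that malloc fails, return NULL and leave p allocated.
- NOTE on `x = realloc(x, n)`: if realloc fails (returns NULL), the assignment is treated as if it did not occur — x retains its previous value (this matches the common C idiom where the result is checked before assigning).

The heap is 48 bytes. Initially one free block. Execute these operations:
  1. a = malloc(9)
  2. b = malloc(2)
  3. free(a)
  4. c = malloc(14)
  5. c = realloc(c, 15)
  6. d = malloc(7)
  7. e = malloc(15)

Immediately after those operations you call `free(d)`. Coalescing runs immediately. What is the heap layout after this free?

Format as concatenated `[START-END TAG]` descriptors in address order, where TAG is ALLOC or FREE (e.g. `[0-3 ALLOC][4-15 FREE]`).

Op 1: a = malloc(9) -> a = 0; heap: [0-8 ALLOC][9-47 FREE]
Op 2: b = malloc(2) -> b = 9; heap: [0-8 ALLOC][9-10 ALLOC][11-47 FREE]
Op 3: free(a) -> (freed a); heap: [0-8 FREE][9-10 ALLOC][11-47 FREE]
Op 4: c = malloc(14) -> c = 11; heap: [0-8 FREE][9-10 ALLOC][11-24 ALLOC][25-47 FREE]
Op 5: c = realloc(c, 15) -> c = 11; heap: [0-8 FREE][9-10 ALLOC][11-25 ALLOC][26-47 FREE]
Op 6: d = malloc(7) -> d = 0; heap: [0-6 ALLOC][7-8 FREE][9-10 ALLOC][11-25 ALLOC][26-47 FREE]
Op 7: e = malloc(15) -> e = 26; heap: [0-6 ALLOC][7-8 FREE][9-10 ALLOC][11-25 ALLOC][26-40 ALLOC][41-47 FREE]
free(d): d = 0 -> block [0-6 ALLOC]; mark free, coalesce with adjacent free neighbors -> [0-8 FREE][9-10 ALLOC][11-25 ALLOC][26-40 ALLOC][41-47 FREE]

Answer: [0-8 FREE][9-10 ALLOC][11-25 ALLOC][26-40 ALLOC][41-47 FREE]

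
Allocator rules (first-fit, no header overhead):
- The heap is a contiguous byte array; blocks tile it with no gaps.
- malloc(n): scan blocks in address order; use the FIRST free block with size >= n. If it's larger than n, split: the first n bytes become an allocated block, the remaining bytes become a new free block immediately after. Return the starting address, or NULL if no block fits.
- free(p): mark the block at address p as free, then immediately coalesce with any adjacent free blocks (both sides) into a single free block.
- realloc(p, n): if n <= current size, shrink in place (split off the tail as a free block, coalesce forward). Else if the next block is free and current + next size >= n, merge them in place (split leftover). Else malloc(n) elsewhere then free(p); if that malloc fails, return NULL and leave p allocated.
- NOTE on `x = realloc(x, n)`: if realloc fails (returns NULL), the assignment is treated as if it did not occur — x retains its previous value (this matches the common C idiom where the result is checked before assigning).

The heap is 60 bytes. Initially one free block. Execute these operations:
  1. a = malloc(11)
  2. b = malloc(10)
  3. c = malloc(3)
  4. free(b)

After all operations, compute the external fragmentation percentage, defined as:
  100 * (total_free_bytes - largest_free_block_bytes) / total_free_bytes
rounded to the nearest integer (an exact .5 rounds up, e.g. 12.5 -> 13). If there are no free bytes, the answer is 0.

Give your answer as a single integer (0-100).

Op 1: a = malloc(11) -> a = 0; heap: [0-10 ALLOC][11-59 FREE]
Op 2: b = malloc(10) -> b = 11; heap: [0-10 ALLOC][11-20 ALLOC][21-59 FREE]
Op 3: c = malloc(3) -> c = 21; heap: [0-10 ALLOC][11-20 ALLOC][21-23 ALLOC][24-59 FREE]
Op 4: free(b) -> (freed b); heap: [0-10 ALLOC][11-20 FREE][21-23 ALLOC][24-59 FREE]
Free blocks: [10 36] total_free=46 largest=36 -> 100*(46-36)/46 = 1000/46 ≈ 21.739 -> rounds to 22

Answer: 22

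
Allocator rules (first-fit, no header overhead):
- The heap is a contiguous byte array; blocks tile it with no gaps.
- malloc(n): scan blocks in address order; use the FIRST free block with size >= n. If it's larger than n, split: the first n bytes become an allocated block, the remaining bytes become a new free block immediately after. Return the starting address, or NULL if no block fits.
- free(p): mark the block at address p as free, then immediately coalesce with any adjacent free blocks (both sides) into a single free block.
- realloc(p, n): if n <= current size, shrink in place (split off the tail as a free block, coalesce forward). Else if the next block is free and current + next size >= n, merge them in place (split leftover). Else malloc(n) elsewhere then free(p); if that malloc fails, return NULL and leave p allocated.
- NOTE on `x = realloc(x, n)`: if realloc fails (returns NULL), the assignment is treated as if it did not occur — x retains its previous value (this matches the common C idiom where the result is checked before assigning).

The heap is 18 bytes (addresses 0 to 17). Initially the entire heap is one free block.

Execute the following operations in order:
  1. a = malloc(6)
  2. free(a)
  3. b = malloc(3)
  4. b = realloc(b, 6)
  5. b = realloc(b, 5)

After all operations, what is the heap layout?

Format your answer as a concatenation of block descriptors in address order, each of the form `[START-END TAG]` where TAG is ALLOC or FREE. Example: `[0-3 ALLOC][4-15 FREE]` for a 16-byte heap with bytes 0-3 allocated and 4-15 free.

Answer: [0-4 ALLOC][5-17 FREE]

Derivation:
Op 1: a = malloc(6) -> a = 0; heap: [0-5 ALLOC][6-17 FREE]
Op 2: free(a) -> (freed a); heap: [0-17 FREE]
Op 3: b = malloc(3) -> b = 0; heap: [0-2 ALLOC][3-17 FREE]
Op 4: b = realloc(b, 6) -> b = 0; heap: [0-5 ALLOC][6-17 FREE]
Op 5: b = realloc(b, 5) -> b = 0; heap: [0-4 ALLOC][5-17 FREE]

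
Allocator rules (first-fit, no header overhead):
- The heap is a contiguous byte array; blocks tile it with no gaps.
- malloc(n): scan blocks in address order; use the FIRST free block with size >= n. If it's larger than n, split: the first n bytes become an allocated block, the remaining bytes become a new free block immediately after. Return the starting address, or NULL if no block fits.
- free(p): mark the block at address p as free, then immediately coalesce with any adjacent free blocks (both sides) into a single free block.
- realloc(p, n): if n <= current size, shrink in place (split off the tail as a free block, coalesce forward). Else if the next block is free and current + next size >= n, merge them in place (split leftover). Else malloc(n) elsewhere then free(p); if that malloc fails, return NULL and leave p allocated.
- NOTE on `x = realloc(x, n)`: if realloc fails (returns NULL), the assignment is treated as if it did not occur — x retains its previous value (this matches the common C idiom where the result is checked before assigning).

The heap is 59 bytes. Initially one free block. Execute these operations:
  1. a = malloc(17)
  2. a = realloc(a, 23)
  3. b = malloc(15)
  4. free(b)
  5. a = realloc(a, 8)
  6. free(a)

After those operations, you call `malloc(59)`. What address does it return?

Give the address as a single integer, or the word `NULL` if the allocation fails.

Op 1: a = malloc(17) -> a = 0; heap: [0-16 ALLOC][17-58 FREE]
Op 2: a = realloc(a, 23) -> a = 0; heap: [0-22 ALLOC][23-58 FREE]
Op 3: b = malloc(15) -> b = 23; heap: [0-22 ALLOC][23-37 ALLOC][38-58 FREE]
Op 4: free(b) -> (freed b); heap: [0-22 ALLOC][23-58 FREE]
Op 5: a = realloc(a, 8) -> a = 0; heap: [0-7 ALLOC][8-58 FREE]
Op 6: free(a) -> (freed a); heap: [0-58 FREE]
malloc(59): first-fit scan over [0-58 FREE] -> 0

Answer: 0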